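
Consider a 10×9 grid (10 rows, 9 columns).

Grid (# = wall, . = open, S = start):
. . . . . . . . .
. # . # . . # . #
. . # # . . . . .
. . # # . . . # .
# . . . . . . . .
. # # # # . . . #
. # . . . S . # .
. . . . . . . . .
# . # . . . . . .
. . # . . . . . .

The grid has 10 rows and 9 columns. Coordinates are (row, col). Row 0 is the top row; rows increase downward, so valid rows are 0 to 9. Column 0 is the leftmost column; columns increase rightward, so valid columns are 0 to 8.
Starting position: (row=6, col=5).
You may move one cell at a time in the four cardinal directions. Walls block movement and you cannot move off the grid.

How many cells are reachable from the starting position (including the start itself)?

BFS flood-fill from (row=6, col=5):
  Distance 0: (row=6, col=5)
  Distance 1: (row=5, col=5), (row=6, col=4), (row=6, col=6), (row=7, col=5)
  Distance 2: (row=4, col=5), (row=5, col=6), (row=6, col=3), (row=7, col=4), (row=7, col=6), (row=8, col=5)
  Distance 3: (row=3, col=5), (row=4, col=4), (row=4, col=6), (row=5, col=7), (row=6, col=2), (row=7, col=3), (row=7, col=7), (row=8, col=4), (row=8, col=6), (row=9, col=5)
  Distance 4: (row=2, col=5), (row=3, col=4), (row=3, col=6), (row=4, col=3), (row=4, col=7), (row=7, col=2), (row=7, col=8), (row=8, col=3), (row=8, col=7), (row=9, col=4), (row=9, col=6)
  Distance 5: (row=1, col=5), (row=2, col=4), (row=2, col=6), (row=4, col=2), (row=4, col=8), (row=6, col=8), (row=7, col=1), (row=8, col=8), (row=9, col=3), (row=9, col=7)
  Distance 6: (row=0, col=5), (row=1, col=4), (row=2, col=7), (row=3, col=8), (row=4, col=1), (row=7, col=0), (row=8, col=1), (row=9, col=8)
  Distance 7: (row=0, col=4), (row=0, col=6), (row=1, col=7), (row=2, col=8), (row=3, col=1), (row=6, col=0), (row=9, col=1)
  Distance 8: (row=0, col=3), (row=0, col=7), (row=2, col=1), (row=3, col=0), (row=5, col=0), (row=9, col=0)
  Distance 9: (row=0, col=2), (row=0, col=8), (row=2, col=0)
  Distance 10: (row=0, col=1), (row=1, col=0), (row=1, col=2)
  Distance 11: (row=0, col=0)
Total reachable: 70 (grid has 70 open cells total)

Answer: Reachable cells: 70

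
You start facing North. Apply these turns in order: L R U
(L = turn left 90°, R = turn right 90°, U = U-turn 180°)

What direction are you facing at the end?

Answer: Final heading: South

Derivation:
Start: North
  L (left (90° counter-clockwise)) -> West
  R (right (90° clockwise)) -> North
  U (U-turn (180°)) -> South
Final: South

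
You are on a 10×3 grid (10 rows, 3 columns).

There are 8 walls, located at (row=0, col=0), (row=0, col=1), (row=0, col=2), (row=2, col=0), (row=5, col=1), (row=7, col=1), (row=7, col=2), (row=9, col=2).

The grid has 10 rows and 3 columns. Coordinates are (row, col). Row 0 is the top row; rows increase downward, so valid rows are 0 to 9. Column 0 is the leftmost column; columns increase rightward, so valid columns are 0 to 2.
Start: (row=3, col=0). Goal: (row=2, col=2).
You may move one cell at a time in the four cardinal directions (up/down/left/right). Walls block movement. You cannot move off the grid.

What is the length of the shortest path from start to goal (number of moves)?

BFS from (row=3, col=0) until reaching (row=2, col=2):
  Distance 0: (row=3, col=0)
  Distance 1: (row=3, col=1), (row=4, col=0)
  Distance 2: (row=2, col=1), (row=3, col=2), (row=4, col=1), (row=5, col=0)
  Distance 3: (row=1, col=1), (row=2, col=2), (row=4, col=2), (row=6, col=0)  <- goal reached here
One shortest path (3 moves): (row=3, col=0) -> (row=3, col=1) -> (row=3, col=2) -> (row=2, col=2)

Answer: Shortest path length: 3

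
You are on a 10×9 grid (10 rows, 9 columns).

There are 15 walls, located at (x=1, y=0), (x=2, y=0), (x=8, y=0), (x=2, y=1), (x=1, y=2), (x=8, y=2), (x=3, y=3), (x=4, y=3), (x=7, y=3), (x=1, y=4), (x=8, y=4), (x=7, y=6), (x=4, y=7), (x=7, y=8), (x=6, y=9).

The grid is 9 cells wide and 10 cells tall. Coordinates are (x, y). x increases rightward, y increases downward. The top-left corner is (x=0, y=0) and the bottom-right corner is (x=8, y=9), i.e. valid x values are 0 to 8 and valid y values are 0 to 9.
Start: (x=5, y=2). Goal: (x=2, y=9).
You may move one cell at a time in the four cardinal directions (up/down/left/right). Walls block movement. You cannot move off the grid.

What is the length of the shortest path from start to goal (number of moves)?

BFS from (x=5, y=2) until reaching (x=2, y=9):
  Distance 0: (x=5, y=2)
  Distance 1: (x=5, y=1), (x=4, y=2), (x=6, y=2), (x=5, y=3)
  Distance 2: (x=5, y=0), (x=4, y=1), (x=6, y=1), (x=3, y=2), (x=7, y=2), (x=6, y=3), (x=5, y=4)
  Distance 3: (x=4, y=0), (x=6, y=0), (x=3, y=1), (x=7, y=1), (x=2, y=2), (x=4, y=4), (x=6, y=4), (x=5, y=5)
  Distance 4: (x=3, y=0), (x=7, y=0), (x=8, y=1), (x=2, y=3), (x=3, y=4), (x=7, y=4), (x=4, y=5), (x=6, y=5), (x=5, y=6)
  Distance 5: (x=1, y=3), (x=2, y=4), (x=3, y=5), (x=7, y=5), (x=4, y=6), (x=6, y=6), (x=5, y=7)
  Distance 6: (x=0, y=3), (x=2, y=5), (x=8, y=5), (x=3, y=6), (x=6, y=7), (x=5, y=8)
  Distance 7: (x=0, y=2), (x=0, y=4), (x=1, y=5), (x=2, y=6), (x=8, y=6), (x=3, y=7), (x=7, y=7), (x=4, y=8), (x=6, y=8), (x=5, y=9)
  Distance 8: (x=0, y=1), (x=0, y=5), (x=1, y=6), (x=2, y=7), (x=8, y=7), (x=3, y=8), (x=4, y=9)
  Distance 9: (x=0, y=0), (x=1, y=1), (x=0, y=6), (x=1, y=7), (x=2, y=8), (x=8, y=8), (x=3, y=9)
  Distance 10: (x=0, y=7), (x=1, y=8), (x=2, y=9), (x=8, y=9)  <- goal reached here
One shortest path (10 moves): (x=5, y=2) -> (x=4, y=2) -> (x=3, y=2) -> (x=2, y=2) -> (x=2, y=3) -> (x=2, y=4) -> (x=2, y=5) -> (x=2, y=6) -> (x=2, y=7) -> (x=2, y=8) -> (x=2, y=9)

Answer: Shortest path length: 10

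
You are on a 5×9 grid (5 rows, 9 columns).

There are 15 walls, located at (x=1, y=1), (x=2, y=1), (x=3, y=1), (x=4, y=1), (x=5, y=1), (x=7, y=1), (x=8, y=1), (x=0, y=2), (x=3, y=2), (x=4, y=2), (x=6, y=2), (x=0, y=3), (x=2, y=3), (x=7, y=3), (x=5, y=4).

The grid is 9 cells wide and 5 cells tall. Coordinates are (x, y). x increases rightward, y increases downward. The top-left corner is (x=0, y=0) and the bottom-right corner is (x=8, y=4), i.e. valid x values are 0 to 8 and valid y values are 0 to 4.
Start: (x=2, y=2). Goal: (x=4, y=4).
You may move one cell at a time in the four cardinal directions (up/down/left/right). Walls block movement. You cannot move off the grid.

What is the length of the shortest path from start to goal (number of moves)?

BFS from (x=2, y=2) until reaching (x=4, y=4):
  Distance 0: (x=2, y=2)
  Distance 1: (x=1, y=2)
  Distance 2: (x=1, y=3)
  Distance 3: (x=1, y=4)
  Distance 4: (x=0, y=4), (x=2, y=4)
  Distance 5: (x=3, y=4)
  Distance 6: (x=3, y=3), (x=4, y=4)  <- goal reached here
One shortest path (6 moves): (x=2, y=2) -> (x=1, y=2) -> (x=1, y=3) -> (x=1, y=4) -> (x=2, y=4) -> (x=3, y=4) -> (x=4, y=4)

Answer: Shortest path length: 6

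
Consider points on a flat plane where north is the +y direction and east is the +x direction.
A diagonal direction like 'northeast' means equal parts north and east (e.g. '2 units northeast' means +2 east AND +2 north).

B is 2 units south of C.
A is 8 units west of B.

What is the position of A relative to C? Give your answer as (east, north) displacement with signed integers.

Answer: A is at (east=-8, north=-2) relative to C.

Derivation:
Place C at the origin (east=0, north=0).
  B is 2 units south of C: delta (east=+0, north=-2); B at (east=0, north=-2).
  A is 8 units west of B: delta (east=-8, north=+0); A at (east=-8, north=-2).
Therefore A relative to C: (east=-8, north=-2).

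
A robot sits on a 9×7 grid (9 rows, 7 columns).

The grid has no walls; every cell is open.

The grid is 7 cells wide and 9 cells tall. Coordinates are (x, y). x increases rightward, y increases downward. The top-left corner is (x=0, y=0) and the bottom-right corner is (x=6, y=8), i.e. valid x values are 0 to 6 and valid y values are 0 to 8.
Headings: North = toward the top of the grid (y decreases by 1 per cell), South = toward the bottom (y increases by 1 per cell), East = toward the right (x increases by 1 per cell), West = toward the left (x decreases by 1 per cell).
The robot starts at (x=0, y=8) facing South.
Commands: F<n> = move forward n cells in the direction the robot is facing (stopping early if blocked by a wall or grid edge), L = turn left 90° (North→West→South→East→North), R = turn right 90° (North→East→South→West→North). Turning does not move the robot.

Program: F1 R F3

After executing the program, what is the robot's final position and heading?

Start: (x=0, y=8), facing South
  F1: move forward 0/1 (blocked), now at (x=0, y=8)
  R: turn right, now facing West
  F3: move forward 0/3 (blocked), now at (x=0, y=8)
Final: (x=0, y=8), facing West

Answer: Final position: (x=0, y=8), facing West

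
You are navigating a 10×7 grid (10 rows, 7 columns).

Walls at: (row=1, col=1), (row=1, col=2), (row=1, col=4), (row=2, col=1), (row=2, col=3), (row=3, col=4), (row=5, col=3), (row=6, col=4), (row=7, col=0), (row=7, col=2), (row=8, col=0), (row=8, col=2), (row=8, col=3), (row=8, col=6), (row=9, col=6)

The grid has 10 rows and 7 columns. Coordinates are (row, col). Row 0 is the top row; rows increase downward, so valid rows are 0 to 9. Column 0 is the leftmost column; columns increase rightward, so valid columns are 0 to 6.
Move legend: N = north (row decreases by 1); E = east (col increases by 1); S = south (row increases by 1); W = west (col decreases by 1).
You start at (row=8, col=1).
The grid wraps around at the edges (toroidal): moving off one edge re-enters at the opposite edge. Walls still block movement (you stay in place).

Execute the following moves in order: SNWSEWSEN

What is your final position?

Start: (row=8, col=1)
  S (south): (row=8, col=1) -> (row=9, col=1)
  N (north): (row=9, col=1) -> (row=8, col=1)
  W (west): blocked, stay at (row=8, col=1)
  S (south): (row=8, col=1) -> (row=9, col=1)
  E (east): (row=9, col=1) -> (row=9, col=2)
  W (west): (row=9, col=2) -> (row=9, col=1)
  S (south): (row=9, col=1) -> (row=0, col=1)
  E (east): (row=0, col=1) -> (row=0, col=2)
  N (north): (row=0, col=2) -> (row=9, col=2)
Final: (row=9, col=2)

Answer: Final position: (row=9, col=2)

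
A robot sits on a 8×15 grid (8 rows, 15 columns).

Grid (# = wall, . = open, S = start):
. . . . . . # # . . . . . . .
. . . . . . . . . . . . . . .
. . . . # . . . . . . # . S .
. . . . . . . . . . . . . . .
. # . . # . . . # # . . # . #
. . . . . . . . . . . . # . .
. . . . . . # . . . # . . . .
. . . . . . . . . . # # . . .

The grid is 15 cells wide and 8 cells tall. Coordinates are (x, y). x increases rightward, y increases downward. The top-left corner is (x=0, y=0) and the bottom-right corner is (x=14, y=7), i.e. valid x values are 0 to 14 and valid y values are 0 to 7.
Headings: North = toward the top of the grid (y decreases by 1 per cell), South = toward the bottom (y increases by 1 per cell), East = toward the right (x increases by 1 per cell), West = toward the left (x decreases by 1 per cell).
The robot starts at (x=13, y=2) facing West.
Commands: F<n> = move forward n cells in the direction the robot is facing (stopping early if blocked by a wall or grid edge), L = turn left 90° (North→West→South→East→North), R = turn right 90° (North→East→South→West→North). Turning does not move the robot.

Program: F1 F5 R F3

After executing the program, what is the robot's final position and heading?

Start: (x=13, y=2), facing West
  F1: move forward 1, now at (x=12, y=2)
  F5: move forward 0/5 (blocked), now at (x=12, y=2)
  R: turn right, now facing North
  F3: move forward 2/3 (blocked), now at (x=12, y=0)
Final: (x=12, y=0), facing North

Answer: Final position: (x=12, y=0), facing North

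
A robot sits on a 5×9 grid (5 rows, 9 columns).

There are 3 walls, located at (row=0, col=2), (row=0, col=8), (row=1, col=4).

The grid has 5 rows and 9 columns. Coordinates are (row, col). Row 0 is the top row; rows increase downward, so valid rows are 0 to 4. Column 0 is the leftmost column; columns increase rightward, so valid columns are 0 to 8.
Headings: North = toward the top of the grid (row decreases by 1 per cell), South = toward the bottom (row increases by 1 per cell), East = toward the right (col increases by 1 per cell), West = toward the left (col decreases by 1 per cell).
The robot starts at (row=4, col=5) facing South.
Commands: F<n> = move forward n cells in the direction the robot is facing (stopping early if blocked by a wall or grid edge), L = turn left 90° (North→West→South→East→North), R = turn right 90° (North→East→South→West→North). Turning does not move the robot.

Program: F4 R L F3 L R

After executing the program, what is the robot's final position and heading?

Start: (row=4, col=5), facing South
  F4: move forward 0/4 (blocked), now at (row=4, col=5)
  R: turn right, now facing West
  L: turn left, now facing South
  F3: move forward 0/3 (blocked), now at (row=4, col=5)
  L: turn left, now facing East
  R: turn right, now facing South
Final: (row=4, col=5), facing South

Answer: Final position: (row=4, col=5), facing South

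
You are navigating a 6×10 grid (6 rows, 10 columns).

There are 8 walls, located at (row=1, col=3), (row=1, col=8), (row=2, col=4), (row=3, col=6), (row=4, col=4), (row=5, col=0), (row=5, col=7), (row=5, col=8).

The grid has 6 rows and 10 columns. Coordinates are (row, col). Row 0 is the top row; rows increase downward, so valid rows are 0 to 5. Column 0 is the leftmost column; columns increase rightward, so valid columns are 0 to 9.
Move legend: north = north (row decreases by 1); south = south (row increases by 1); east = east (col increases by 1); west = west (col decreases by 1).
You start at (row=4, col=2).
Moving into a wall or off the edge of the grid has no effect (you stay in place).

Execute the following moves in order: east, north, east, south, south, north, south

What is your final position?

Answer: Final position: (row=3, col=4)

Derivation:
Start: (row=4, col=2)
  east (east): (row=4, col=2) -> (row=4, col=3)
  north (north): (row=4, col=3) -> (row=3, col=3)
  east (east): (row=3, col=3) -> (row=3, col=4)
  south (south): blocked, stay at (row=3, col=4)
  south (south): blocked, stay at (row=3, col=4)
  north (north): blocked, stay at (row=3, col=4)
  south (south): blocked, stay at (row=3, col=4)
Final: (row=3, col=4)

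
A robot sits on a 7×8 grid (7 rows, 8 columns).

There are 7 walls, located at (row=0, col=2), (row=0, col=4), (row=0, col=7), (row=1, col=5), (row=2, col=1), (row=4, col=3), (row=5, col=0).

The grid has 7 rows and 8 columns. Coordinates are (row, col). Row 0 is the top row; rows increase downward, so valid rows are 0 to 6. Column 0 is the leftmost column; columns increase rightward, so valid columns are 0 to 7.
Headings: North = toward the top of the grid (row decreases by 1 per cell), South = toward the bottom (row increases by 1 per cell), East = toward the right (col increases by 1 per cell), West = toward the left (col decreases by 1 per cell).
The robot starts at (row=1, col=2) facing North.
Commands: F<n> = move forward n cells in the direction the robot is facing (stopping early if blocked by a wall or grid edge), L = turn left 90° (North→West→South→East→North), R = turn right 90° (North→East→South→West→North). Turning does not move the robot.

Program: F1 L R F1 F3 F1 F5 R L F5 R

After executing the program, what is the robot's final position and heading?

Start: (row=1, col=2), facing North
  F1: move forward 0/1 (blocked), now at (row=1, col=2)
  L: turn left, now facing West
  R: turn right, now facing North
  F1: move forward 0/1 (blocked), now at (row=1, col=2)
  F3: move forward 0/3 (blocked), now at (row=1, col=2)
  F1: move forward 0/1 (blocked), now at (row=1, col=2)
  F5: move forward 0/5 (blocked), now at (row=1, col=2)
  R: turn right, now facing East
  L: turn left, now facing North
  F5: move forward 0/5 (blocked), now at (row=1, col=2)
  R: turn right, now facing East
Final: (row=1, col=2), facing East

Answer: Final position: (row=1, col=2), facing East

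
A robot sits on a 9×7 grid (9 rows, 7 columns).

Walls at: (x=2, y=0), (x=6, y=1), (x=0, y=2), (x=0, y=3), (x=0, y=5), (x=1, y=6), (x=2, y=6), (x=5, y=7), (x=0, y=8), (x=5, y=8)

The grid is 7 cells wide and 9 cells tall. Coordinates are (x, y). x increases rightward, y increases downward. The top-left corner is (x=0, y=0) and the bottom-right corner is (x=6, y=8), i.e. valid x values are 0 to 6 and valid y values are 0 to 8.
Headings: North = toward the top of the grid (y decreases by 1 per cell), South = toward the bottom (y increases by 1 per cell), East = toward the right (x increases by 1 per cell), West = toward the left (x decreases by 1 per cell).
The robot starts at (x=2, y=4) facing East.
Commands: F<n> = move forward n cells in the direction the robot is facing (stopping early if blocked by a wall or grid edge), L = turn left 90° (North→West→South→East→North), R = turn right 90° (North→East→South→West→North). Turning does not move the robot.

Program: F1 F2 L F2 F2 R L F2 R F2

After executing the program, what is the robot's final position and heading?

Answer: Final position: (x=6, y=0), facing East

Derivation:
Start: (x=2, y=4), facing East
  F1: move forward 1, now at (x=3, y=4)
  F2: move forward 2, now at (x=5, y=4)
  L: turn left, now facing North
  F2: move forward 2, now at (x=5, y=2)
  F2: move forward 2, now at (x=5, y=0)
  R: turn right, now facing East
  L: turn left, now facing North
  F2: move forward 0/2 (blocked), now at (x=5, y=0)
  R: turn right, now facing East
  F2: move forward 1/2 (blocked), now at (x=6, y=0)
Final: (x=6, y=0), facing East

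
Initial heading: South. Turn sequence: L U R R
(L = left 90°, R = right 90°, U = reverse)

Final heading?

Answer: Final heading: East

Derivation:
Start: South
  L (left (90° counter-clockwise)) -> East
  U (U-turn (180°)) -> West
  R (right (90° clockwise)) -> North
  R (right (90° clockwise)) -> East
Final: East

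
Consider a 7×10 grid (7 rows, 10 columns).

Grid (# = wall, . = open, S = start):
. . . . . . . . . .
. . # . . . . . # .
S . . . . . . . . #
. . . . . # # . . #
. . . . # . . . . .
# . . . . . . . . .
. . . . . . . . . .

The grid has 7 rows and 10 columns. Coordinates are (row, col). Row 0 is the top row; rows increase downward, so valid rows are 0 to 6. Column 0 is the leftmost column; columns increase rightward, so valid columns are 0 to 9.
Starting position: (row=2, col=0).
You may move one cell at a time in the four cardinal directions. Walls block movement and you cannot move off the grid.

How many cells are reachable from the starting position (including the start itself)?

BFS flood-fill from (row=2, col=0):
  Distance 0: (row=2, col=0)
  Distance 1: (row=1, col=0), (row=2, col=1), (row=3, col=0)
  Distance 2: (row=0, col=0), (row=1, col=1), (row=2, col=2), (row=3, col=1), (row=4, col=0)
  Distance 3: (row=0, col=1), (row=2, col=3), (row=3, col=2), (row=4, col=1)
  Distance 4: (row=0, col=2), (row=1, col=3), (row=2, col=4), (row=3, col=3), (row=4, col=2), (row=5, col=1)
  Distance 5: (row=0, col=3), (row=1, col=4), (row=2, col=5), (row=3, col=4), (row=4, col=3), (row=5, col=2), (row=6, col=1)
  Distance 6: (row=0, col=4), (row=1, col=5), (row=2, col=6), (row=5, col=3), (row=6, col=0), (row=6, col=2)
  Distance 7: (row=0, col=5), (row=1, col=6), (row=2, col=7), (row=5, col=4), (row=6, col=3)
  Distance 8: (row=0, col=6), (row=1, col=7), (row=2, col=8), (row=3, col=7), (row=5, col=5), (row=6, col=4)
  Distance 9: (row=0, col=7), (row=3, col=8), (row=4, col=5), (row=4, col=7), (row=5, col=6), (row=6, col=5)
  Distance 10: (row=0, col=8), (row=4, col=6), (row=4, col=8), (row=5, col=7), (row=6, col=6)
  Distance 11: (row=0, col=9), (row=4, col=9), (row=5, col=8), (row=6, col=7)
  Distance 12: (row=1, col=9), (row=5, col=9), (row=6, col=8)
  Distance 13: (row=6, col=9)
Total reachable: 62 (grid has 62 open cells total)

Answer: Reachable cells: 62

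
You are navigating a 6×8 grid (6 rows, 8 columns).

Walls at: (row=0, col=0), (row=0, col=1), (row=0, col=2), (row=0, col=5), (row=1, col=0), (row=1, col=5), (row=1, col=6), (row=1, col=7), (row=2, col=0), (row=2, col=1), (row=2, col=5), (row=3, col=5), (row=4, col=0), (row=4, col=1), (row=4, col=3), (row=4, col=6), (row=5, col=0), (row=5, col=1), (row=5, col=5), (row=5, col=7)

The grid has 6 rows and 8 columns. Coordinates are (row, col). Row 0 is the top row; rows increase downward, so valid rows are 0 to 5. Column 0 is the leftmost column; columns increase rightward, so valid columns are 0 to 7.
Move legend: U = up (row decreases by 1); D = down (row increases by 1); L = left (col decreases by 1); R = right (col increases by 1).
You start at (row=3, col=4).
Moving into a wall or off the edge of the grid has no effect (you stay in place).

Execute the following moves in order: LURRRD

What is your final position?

Start: (row=3, col=4)
  L (left): (row=3, col=4) -> (row=3, col=3)
  U (up): (row=3, col=3) -> (row=2, col=3)
  R (right): (row=2, col=3) -> (row=2, col=4)
  R (right): blocked, stay at (row=2, col=4)
  R (right): blocked, stay at (row=2, col=4)
  D (down): (row=2, col=4) -> (row=3, col=4)
Final: (row=3, col=4)

Answer: Final position: (row=3, col=4)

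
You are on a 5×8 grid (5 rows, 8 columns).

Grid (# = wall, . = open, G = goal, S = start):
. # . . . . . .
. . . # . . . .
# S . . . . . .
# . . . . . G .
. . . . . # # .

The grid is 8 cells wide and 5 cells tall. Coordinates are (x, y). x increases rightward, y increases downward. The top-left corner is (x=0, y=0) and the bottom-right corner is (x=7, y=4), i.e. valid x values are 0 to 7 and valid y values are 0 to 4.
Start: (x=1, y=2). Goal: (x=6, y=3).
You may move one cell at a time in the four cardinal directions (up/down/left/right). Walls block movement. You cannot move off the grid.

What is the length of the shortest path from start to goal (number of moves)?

Answer: Shortest path length: 6

Derivation:
BFS from (x=1, y=2) until reaching (x=6, y=3):
  Distance 0: (x=1, y=2)
  Distance 1: (x=1, y=1), (x=2, y=2), (x=1, y=3)
  Distance 2: (x=0, y=1), (x=2, y=1), (x=3, y=2), (x=2, y=3), (x=1, y=4)
  Distance 3: (x=0, y=0), (x=2, y=0), (x=4, y=2), (x=3, y=3), (x=0, y=4), (x=2, y=4)
  Distance 4: (x=3, y=0), (x=4, y=1), (x=5, y=2), (x=4, y=3), (x=3, y=4)
  Distance 5: (x=4, y=0), (x=5, y=1), (x=6, y=2), (x=5, y=3), (x=4, y=4)
  Distance 6: (x=5, y=0), (x=6, y=1), (x=7, y=2), (x=6, y=3)  <- goal reached here
One shortest path (6 moves): (x=1, y=2) -> (x=2, y=2) -> (x=3, y=2) -> (x=4, y=2) -> (x=5, y=2) -> (x=6, y=2) -> (x=6, y=3)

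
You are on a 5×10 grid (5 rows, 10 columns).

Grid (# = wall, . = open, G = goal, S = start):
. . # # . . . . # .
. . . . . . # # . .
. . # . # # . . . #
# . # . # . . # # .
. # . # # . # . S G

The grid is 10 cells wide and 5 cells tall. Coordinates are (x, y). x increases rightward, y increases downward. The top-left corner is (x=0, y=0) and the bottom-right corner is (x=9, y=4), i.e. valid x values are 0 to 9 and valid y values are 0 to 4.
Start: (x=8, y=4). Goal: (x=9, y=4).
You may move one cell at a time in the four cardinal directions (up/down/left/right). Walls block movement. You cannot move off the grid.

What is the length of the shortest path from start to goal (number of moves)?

Answer: Shortest path length: 1

Derivation:
BFS from (x=8, y=4) until reaching (x=9, y=4):
  Distance 0: (x=8, y=4)
  Distance 1: (x=7, y=4), (x=9, y=4)  <- goal reached here
One shortest path (1 moves): (x=8, y=4) -> (x=9, y=4)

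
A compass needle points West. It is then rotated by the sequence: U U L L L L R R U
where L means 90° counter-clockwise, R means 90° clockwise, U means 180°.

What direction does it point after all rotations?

Start: West
  U (U-turn (180°)) -> East
  U (U-turn (180°)) -> West
  L (left (90° counter-clockwise)) -> South
  L (left (90° counter-clockwise)) -> East
  L (left (90° counter-clockwise)) -> North
  L (left (90° counter-clockwise)) -> West
  R (right (90° clockwise)) -> North
  R (right (90° clockwise)) -> East
  U (U-turn (180°)) -> West
Final: West

Answer: Final heading: West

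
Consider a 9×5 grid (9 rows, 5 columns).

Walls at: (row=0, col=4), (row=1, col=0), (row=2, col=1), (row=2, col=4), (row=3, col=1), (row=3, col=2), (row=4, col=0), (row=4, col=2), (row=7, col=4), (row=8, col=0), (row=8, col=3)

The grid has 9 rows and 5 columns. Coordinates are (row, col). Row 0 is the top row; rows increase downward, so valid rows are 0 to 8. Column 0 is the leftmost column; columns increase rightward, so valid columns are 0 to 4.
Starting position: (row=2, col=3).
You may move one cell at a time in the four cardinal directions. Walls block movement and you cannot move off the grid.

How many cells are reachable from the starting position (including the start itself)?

Answer: Reachable cells: 31

Derivation:
BFS flood-fill from (row=2, col=3):
  Distance 0: (row=2, col=3)
  Distance 1: (row=1, col=3), (row=2, col=2), (row=3, col=3)
  Distance 2: (row=0, col=3), (row=1, col=2), (row=1, col=4), (row=3, col=4), (row=4, col=3)
  Distance 3: (row=0, col=2), (row=1, col=1), (row=4, col=4), (row=5, col=3)
  Distance 4: (row=0, col=1), (row=5, col=2), (row=5, col=4), (row=6, col=3)
  Distance 5: (row=0, col=0), (row=5, col=1), (row=6, col=2), (row=6, col=4), (row=7, col=3)
  Distance 6: (row=4, col=1), (row=5, col=0), (row=6, col=1), (row=7, col=2)
  Distance 7: (row=6, col=0), (row=7, col=1), (row=8, col=2)
  Distance 8: (row=7, col=0), (row=8, col=1)
Total reachable: 31 (grid has 34 open cells total)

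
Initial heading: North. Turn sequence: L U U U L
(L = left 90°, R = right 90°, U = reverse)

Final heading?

Start: North
  L (left (90° counter-clockwise)) -> West
  U (U-turn (180°)) -> East
  U (U-turn (180°)) -> West
  U (U-turn (180°)) -> East
  L (left (90° counter-clockwise)) -> North
Final: North

Answer: Final heading: North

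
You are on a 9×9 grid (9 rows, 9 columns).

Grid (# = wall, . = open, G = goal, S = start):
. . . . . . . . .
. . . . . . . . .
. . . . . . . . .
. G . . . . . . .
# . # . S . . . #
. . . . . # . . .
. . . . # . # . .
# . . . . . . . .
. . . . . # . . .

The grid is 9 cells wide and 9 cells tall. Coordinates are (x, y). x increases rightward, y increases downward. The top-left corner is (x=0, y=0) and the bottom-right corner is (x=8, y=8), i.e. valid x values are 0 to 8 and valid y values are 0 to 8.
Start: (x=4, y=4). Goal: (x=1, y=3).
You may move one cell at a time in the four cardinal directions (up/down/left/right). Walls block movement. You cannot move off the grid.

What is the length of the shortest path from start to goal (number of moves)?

Answer: Shortest path length: 4

Derivation:
BFS from (x=4, y=4) until reaching (x=1, y=3):
  Distance 0: (x=4, y=4)
  Distance 1: (x=4, y=3), (x=3, y=4), (x=5, y=4), (x=4, y=5)
  Distance 2: (x=4, y=2), (x=3, y=3), (x=5, y=3), (x=6, y=4), (x=3, y=5)
  Distance 3: (x=4, y=1), (x=3, y=2), (x=5, y=2), (x=2, y=3), (x=6, y=3), (x=7, y=4), (x=2, y=5), (x=6, y=5), (x=3, y=6)
  Distance 4: (x=4, y=0), (x=3, y=1), (x=5, y=1), (x=2, y=2), (x=6, y=2), (x=1, y=3), (x=7, y=3), (x=1, y=5), (x=7, y=5), (x=2, y=6), (x=3, y=7)  <- goal reached here
One shortest path (4 moves): (x=4, y=4) -> (x=3, y=4) -> (x=3, y=3) -> (x=2, y=3) -> (x=1, y=3)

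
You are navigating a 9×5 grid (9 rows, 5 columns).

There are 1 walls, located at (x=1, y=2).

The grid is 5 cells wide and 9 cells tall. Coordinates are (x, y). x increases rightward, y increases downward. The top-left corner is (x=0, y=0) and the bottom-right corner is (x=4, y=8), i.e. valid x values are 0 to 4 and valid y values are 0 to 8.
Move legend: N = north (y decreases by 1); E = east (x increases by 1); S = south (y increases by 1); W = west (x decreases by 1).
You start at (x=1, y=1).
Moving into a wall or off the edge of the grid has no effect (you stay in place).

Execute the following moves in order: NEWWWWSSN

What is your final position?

Answer: Final position: (x=0, y=1)

Derivation:
Start: (x=1, y=1)
  N (north): (x=1, y=1) -> (x=1, y=0)
  E (east): (x=1, y=0) -> (x=2, y=0)
  W (west): (x=2, y=0) -> (x=1, y=0)
  W (west): (x=1, y=0) -> (x=0, y=0)
  W (west): blocked, stay at (x=0, y=0)
  W (west): blocked, stay at (x=0, y=0)
  S (south): (x=0, y=0) -> (x=0, y=1)
  S (south): (x=0, y=1) -> (x=0, y=2)
  N (north): (x=0, y=2) -> (x=0, y=1)
Final: (x=0, y=1)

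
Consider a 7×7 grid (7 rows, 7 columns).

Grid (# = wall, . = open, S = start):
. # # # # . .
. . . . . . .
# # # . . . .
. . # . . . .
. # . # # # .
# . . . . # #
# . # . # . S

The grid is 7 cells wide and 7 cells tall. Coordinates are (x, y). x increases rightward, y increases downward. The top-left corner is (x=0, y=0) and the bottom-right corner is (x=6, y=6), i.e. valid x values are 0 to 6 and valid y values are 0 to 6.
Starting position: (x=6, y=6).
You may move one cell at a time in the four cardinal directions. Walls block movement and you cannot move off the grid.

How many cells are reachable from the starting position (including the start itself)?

Answer: Reachable cells: 2

Derivation:
BFS flood-fill from (x=6, y=6):
  Distance 0: (x=6, y=6)
  Distance 1: (x=5, y=6)
Total reachable: 2 (grid has 31 open cells total)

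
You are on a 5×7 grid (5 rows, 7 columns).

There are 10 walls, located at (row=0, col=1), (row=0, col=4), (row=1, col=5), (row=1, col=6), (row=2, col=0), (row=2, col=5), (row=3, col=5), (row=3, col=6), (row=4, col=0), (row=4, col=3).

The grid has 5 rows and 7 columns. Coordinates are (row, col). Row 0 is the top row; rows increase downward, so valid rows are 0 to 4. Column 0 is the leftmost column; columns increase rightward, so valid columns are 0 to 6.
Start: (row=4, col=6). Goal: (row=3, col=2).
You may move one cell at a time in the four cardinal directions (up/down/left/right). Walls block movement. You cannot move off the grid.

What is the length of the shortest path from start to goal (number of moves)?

Answer: Shortest path length: 5

Derivation:
BFS from (row=4, col=6) until reaching (row=3, col=2):
  Distance 0: (row=4, col=6)
  Distance 1: (row=4, col=5)
  Distance 2: (row=4, col=4)
  Distance 3: (row=3, col=4)
  Distance 4: (row=2, col=4), (row=3, col=3)
  Distance 5: (row=1, col=4), (row=2, col=3), (row=3, col=2)  <- goal reached here
One shortest path (5 moves): (row=4, col=6) -> (row=4, col=5) -> (row=4, col=4) -> (row=3, col=4) -> (row=3, col=3) -> (row=3, col=2)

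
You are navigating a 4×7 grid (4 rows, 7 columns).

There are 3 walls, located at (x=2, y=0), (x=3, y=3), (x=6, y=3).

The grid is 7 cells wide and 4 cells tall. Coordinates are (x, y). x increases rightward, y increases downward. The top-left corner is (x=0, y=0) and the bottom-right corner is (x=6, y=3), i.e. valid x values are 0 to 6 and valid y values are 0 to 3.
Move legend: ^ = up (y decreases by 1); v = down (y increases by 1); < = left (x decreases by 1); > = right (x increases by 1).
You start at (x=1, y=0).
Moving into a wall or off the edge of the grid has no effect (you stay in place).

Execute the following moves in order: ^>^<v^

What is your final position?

Answer: Final position: (x=0, y=0)

Derivation:
Start: (x=1, y=0)
  ^ (up): blocked, stay at (x=1, y=0)
  > (right): blocked, stay at (x=1, y=0)
  ^ (up): blocked, stay at (x=1, y=0)
  < (left): (x=1, y=0) -> (x=0, y=0)
  v (down): (x=0, y=0) -> (x=0, y=1)
  ^ (up): (x=0, y=1) -> (x=0, y=0)
Final: (x=0, y=0)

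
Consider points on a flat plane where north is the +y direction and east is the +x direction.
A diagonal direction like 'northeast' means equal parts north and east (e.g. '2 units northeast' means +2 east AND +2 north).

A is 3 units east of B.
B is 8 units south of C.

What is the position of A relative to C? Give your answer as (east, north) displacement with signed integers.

Place C at the origin (east=0, north=0).
  B is 8 units south of C: delta (east=+0, north=-8); B at (east=0, north=-8).
  A is 3 units east of B: delta (east=+3, north=+0); A at (east=3, north=-8).
Therefore A relative to C: (east=3, north=-8).

Answer: A is at (east=3, north=-8) relative to C.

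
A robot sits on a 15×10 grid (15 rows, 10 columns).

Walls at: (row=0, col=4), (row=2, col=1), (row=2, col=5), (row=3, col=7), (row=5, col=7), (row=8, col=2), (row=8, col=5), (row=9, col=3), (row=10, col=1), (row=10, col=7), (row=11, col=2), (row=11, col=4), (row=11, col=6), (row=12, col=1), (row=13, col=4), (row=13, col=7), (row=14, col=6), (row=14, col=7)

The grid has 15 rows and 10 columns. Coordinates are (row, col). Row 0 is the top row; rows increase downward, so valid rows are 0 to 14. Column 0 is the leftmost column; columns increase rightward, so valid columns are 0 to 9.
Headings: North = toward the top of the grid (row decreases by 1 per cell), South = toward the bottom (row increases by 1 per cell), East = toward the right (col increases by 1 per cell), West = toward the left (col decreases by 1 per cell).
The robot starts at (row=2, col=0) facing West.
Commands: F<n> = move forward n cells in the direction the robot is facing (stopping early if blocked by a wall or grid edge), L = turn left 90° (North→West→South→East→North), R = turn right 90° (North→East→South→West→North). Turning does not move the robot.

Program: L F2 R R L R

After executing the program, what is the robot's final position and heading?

Start: (row=2, col=0), facing West
  L: turn left, now facing South
  F2: move forward 2, now at (row=4, col=0)
  R: turn right, now facing West
  R: turn right, now facing North
  L: turn left, now facing West
  R: turn right, now facing North
Final: (row=4, col=0), facing North

Answer: Final position: (row=4, col=0), facing North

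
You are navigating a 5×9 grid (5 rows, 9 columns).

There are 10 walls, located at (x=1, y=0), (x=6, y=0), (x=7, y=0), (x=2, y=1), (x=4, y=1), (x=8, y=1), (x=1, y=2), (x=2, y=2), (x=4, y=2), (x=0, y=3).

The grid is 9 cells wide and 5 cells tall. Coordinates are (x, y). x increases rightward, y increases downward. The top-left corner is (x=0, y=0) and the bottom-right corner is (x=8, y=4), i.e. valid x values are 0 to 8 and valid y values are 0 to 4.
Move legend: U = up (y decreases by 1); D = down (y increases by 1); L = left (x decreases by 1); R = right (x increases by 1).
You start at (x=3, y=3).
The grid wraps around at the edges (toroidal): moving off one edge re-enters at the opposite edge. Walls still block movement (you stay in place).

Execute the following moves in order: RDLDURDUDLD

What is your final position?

Answer: Final position: (x=3, y=1)

Derivation:
Start: (x=3, y=3)
  R (right): (x=3, y=3) -> (x=4, y=3)
  D (down): (x=4, y=3) -> (x=4, y=4)
  L (left): (x=4, y=4) -> (x=3, y=4)
  D (down): (x=3, y=4) -> (x=3, y=0)
  U (up): (x=3, y=0) -> (x=3, y=4)
  R (right): (x=3, y=4) -> (x=4, y=4)
  D (down): (x=4, y=4) -> (x=4, y=0)
  U (up): (x=4, y=0) -> (x=4, y=4)
  D (down): (x=4, y=4) -> (x=4, y=0)
  L (left): (x=4, y=0) -> (x=3, y=0)
  D (down): (x=3, y=0) -> (x=3, y=1)
Final: (x=3, y=1)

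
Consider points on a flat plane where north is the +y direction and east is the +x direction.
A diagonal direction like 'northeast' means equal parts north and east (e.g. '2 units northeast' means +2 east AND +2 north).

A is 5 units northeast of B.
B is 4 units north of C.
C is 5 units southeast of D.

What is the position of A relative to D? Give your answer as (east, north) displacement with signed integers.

Place D at the origin (east=0, north=0).
  C is 5 units southeast of D: delta (east=+5, north=-5); C at (east=5, north=-5).
  B is 4 units north of C: delta (east=+0, north=+4); B at (east=5, north=-1).
  A is 5 units northeast of B: delta (east=+5, north=+5); A at (east=10, north=4).
Therefore A relative to D: (east=10, north=4).

Answer: A is at (east=10, north=4) relative to D.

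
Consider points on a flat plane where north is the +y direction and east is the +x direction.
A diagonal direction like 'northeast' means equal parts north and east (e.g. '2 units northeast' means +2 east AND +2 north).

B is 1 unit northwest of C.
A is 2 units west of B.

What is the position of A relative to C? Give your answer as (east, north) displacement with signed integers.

Place C at the origin (east=0, north=0).
  B is 1 unit northwest of C: delta (east=-1, north=+1); B at (east=-1, north=1).
  A is 2 units west of B: delta (east=-2, north=+0); A at (east=-3, north=1).
Therefore A relative to C: (east=-3, north=1).

Answer: A is at (east=-3, north=1) relative to C.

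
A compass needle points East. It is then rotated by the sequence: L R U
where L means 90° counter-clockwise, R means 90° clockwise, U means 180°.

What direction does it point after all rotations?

Answer: Final heading: West

Derivation:
Start: East
  L (left (90° counter-clockwise)) -> North
  R (right (90° clockwise)) -> East
  U (U-turn (180°)) -> West
Final: West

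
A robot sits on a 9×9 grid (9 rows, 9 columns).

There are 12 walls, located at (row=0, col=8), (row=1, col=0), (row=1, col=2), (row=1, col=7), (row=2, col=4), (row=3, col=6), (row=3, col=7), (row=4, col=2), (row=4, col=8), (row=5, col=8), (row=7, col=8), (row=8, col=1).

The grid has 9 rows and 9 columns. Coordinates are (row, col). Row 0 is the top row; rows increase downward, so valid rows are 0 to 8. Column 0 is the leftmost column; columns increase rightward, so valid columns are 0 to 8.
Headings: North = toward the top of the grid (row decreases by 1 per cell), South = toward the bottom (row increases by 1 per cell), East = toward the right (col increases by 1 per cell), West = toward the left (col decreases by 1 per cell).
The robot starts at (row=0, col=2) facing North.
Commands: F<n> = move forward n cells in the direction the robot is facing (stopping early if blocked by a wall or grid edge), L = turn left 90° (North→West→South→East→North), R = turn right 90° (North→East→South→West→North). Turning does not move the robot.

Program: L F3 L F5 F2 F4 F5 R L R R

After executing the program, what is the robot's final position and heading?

Start: (row=0, col=2), facing North
  L: turn left, now facing West
  F3: move forward 2/3 (blocked), now at (row=0, col=0)
  L: turn left, now facing South
  F5: move forward 0/5 (blocked), now at (row=0, col=0)
  F2: move forward 0/2 (blocked), now at (row=0, col=0)
  F4: move forward 0/4 (blocked), now at (row=0, col=0)
  F5: move forward 0/5 (blocked), now at (row=0, col=0)
  R: turn right, now facing West
  L: turn left, now facing South
  R: turn right, now facing West
  R: turn right, now facing North
Final: (row=0, col=0), facing North

Answer: Final position: (row=0, col=0), facing North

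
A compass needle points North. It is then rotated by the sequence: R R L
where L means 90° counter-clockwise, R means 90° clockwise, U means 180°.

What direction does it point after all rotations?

Start: North
  R (right (90° clockwise)) -> East
  R (right (90° clockwise)) -> South
  L (left (90° counter-clockwise)) -> East
Final: East

Answer: Final heading: East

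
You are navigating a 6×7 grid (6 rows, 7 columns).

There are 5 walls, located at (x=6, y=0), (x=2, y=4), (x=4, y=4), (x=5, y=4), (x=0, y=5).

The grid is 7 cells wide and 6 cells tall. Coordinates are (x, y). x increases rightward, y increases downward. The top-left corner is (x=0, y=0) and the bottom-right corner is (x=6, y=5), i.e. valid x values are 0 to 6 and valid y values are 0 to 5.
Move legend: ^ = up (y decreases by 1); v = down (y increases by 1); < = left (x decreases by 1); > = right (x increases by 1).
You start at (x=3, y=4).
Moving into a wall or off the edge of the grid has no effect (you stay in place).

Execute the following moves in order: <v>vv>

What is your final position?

Start: (x=3, y=4)
  < (left): blocked, stay at (x=3, y=4)
  v (down): (x=3, y=4) -> (x=3, y=5)
  > (right): (x=3, y=5) -> (x=4, y=5)
  v (down): blocked, stay at (x=4, y=5)
  v (down): blocked, stay at (x=4, y=5)
  > (right): (x=4, y=5) -> (x=5, y=5)
Final: (x=5, y=5)

Answer: Final position: (x=5, y=5)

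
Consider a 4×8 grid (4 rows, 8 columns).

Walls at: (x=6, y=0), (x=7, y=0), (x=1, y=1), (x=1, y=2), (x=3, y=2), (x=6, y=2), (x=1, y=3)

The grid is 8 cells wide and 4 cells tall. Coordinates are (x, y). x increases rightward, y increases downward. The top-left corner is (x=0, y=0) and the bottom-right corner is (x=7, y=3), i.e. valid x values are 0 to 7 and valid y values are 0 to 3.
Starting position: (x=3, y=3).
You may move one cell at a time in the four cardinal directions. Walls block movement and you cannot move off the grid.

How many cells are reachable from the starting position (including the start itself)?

Answer: Reachable cells: 25

Derivation:
BFS flood-fill from (x=3, y=3):
  Distance 0: (x=3, y=3)
  Distance 1: (x=2, y=3), (x=4, y=3)
  Distance 2: (x=2, y=2), (x=4, y=2), (x=5, y=3)
  Distance 3: (x=2, y=1), (x=4, y=1), (x=5, y=2), (x=6, y=3)
  Distance 4: (x=2, y=0), (x=4, y=0), (x=3, y=1), (x=5, y=1), (x=7, y=3)
  Distance 5: (x=1, y=0), (x=3, y=0), (x=5, y=0), (x=6, y=1), (x=7, y=2)
  Distance 6: (x=0, y=0), (x=7, y=1)
  Distance 7: (x=0, y=1)
  Distance 8: (x=0, y=2)
  Distance 9: (x=0, y=3)
Total reachable: 25 (grid has 25 open cells total)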